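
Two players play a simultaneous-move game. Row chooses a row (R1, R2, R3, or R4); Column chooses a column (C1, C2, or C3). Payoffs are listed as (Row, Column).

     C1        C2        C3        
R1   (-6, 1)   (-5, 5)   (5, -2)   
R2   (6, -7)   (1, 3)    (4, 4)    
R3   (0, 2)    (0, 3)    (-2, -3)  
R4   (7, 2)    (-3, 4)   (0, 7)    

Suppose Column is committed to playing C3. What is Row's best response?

R1

With Column fixed at C3, Row's payoffs are: R1 → 5, R2 → 4, R3 → -2, R4 → 0.
The maximum is 5, achieved by R1.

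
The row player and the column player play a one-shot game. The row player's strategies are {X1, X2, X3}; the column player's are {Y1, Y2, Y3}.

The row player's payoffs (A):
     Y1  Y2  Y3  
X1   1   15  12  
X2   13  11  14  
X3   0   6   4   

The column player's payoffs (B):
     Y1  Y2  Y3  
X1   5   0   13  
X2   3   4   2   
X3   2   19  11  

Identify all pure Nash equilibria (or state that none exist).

There is no pure-strategy Nash equilibrium

Find each player's best response to every opponent strategy; NE are the intersections.
The row player's best responses — vs Y1: X2 (payoff 13); vs Y2: X1 (payoff 15); vs Y3: X2 (payoff 14).
The column player's best responses — vs X1: Y3 (payoff 13); vs X2: Y2 (payoff 4); vs X3: Y2 (payoff 19).
No cell has both players best-responding. For instance, the row player's best reply to Y3 is X2, but against X2 the column player prefers Y2 over Y3.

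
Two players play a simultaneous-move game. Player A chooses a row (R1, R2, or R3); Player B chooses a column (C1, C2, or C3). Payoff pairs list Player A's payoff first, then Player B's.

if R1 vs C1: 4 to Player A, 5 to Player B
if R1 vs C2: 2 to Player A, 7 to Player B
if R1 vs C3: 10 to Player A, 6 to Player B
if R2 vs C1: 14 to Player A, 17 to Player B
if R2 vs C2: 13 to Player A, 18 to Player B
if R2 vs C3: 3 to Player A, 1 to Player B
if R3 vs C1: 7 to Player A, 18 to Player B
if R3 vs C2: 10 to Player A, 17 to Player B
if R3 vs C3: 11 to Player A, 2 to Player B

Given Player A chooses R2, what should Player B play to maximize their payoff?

C2

With Player A fixed at R2, Player B's payoffs are: C1 → 17, C2 → 18, C3 → 1.
The maximum is 18, achieved by C2.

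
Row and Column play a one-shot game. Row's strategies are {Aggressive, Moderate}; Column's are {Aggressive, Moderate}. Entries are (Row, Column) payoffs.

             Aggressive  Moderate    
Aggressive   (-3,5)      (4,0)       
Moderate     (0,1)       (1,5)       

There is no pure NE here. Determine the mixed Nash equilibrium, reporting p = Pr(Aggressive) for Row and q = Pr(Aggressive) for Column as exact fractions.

p = 4/9, q = 1/2

Each player's mixing probability is pinned down by making the *other* player indifferent.
Column indifferent between Aggressive and Moderate: p·5 + (1−p)·1 = p·0 + (1−p)·5 ⟹ 1 + 4p = 5 + (-5)p ⟹ p = 4/9.
Row indifferent between Aggressive and Moderate: q·(-3) + (1−q)·4 = q·0 + (1−q)·1 ⟹ 4 + (-7)q = 1 + (-1)q ⟹ q = 1/2.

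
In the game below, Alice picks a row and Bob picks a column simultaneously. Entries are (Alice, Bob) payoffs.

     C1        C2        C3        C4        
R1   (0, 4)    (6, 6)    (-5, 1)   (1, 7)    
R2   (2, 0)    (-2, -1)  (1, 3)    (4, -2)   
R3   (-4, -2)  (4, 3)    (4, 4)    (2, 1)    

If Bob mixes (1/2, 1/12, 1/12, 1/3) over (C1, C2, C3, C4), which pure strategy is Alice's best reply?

Alice's best reply maximizes expected payoff against the mix.
R1: (1/2)·0 + (1/12)·6 + (1/12)·(-5) + (1/3)·1 = 5/12
R2: (1/2)·2 + (1/12)·(-2) + (1/12)·1 + (1/3)·4 = 9/4
R3: (1/2)·(-4) + (1/12)·4 + (1/12)·4 + (1/3)·2 = -2/3
Highest expected payoff is 9/4, from R2.

R2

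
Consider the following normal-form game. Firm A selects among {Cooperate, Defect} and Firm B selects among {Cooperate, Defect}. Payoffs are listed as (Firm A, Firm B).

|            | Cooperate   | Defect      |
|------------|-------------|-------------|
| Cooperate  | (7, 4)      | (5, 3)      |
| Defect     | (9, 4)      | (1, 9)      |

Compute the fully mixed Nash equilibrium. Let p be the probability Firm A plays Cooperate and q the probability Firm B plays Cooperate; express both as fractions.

p = 5/6, q = 2/3

In a mixed NE each player is indifferent between their pure strategies, so the opponent's mix sets the indifference.
Firm B indifferent between Cooperate and Defect: p·4 + (1−p)·4 = p·3 + (1−p)·9 ⟹ 4 + 0p = 9 + (-6)p ⟹ p = 5/6.
Firm A indifferent between Cooperate and Defect: q·7 + (1−q)·5 = q·9 + (1−q)·1 ⟹ 5 + 2q = 1 + 8q ⟹ q = 2/3.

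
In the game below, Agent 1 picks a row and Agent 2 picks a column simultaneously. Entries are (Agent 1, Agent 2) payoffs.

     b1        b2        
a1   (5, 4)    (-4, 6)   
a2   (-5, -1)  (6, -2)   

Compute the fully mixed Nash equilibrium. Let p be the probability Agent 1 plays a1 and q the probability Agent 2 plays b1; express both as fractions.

p = 1/3, q = 1/2

In a mixed NE each player is indifferent between their pure strategies, so the opponent's mix sets the indifference.
Agent 2 indifferent between b1 and b2: p·4 + (1−p)·(-1) = p·6 + (1−p)·(-2) ⟹ (-1) + 5p = (-2) + 8p ⟹ p = 1/3.
Agent 1 indifferent between a1 and a2: q·5 + (1−q)·(-4) = q·(-5) + (1−q)·6 ⟹ (-4) + 9q = 6 + (-11)q ⟹ q = 1/2.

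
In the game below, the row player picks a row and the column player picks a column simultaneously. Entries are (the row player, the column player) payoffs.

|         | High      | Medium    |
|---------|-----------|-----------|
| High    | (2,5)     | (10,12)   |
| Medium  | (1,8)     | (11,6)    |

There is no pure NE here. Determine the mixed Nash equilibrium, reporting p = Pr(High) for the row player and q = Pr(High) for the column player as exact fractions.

p = 2/9, q = 1/2

Each player's mixing probability is pinned down by making the *other* player indifferent.
The column player indifferent between High and Medium: p·5 + (1−p)·8 = p·12 + (1−p)·6 ⟹ 8 + (-3)p = 6 + 6p ⟹ p = 2/9.
The row player indifferent between High and Medium: q·2 + (1−q)·10 = q·1 + (1−q)·11 ⟹ 10 + (-8)q = 11 + (-10)q ⟹ q = 1/2.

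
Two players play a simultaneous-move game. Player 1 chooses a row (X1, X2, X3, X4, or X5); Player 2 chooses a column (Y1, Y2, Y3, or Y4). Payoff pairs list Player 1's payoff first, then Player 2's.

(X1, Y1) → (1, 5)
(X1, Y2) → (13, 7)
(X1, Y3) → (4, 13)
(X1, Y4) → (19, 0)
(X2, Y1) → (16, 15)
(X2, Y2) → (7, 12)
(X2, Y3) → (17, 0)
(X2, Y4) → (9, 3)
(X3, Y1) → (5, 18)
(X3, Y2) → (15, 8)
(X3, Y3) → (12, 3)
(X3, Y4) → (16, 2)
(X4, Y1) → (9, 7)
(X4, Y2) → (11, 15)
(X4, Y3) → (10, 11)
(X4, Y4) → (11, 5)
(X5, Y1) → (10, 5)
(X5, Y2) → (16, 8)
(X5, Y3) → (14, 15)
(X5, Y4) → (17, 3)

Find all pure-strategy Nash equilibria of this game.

(X2, Y1)

Check mutual best responses: a cell is a NE iff neither player can gain by unilaterally deviating.
Player 1's best responses — vs Y1: X2 (payoff 16); vs Y2: X5 (payoff 16); vs Y3: X2 (payoff 17); vs Y4: X1 (payoff 19).
Player 2's best responses — vs X1: Y3 (payoff 13); vs X2: Y1 (payoff 15); vs X3: Y1 (payoff 18); vs X4: Y2 (payoff 15); vs X5: Y3 (payoff 15).
The only mutual best response is (X2, Y1); neither player gains by switching there.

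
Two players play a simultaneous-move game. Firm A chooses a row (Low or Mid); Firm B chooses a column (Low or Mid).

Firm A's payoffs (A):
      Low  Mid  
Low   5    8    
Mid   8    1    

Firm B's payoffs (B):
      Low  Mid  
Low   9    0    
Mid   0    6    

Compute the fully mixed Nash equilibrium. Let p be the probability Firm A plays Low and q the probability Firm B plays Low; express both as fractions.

In a mixed NE each player is indifferent between their pure strategies, so the opponent's mix sets the indifference.
Firm B indifferent between Low and Mid: p·9 + (1−p)·0 = p·0 + (1−p)·6 ⟹ 0 + 9p = 6 + (-6)p ⟹ p = 2/5.
Firm A indifferent between Low and Mid: q·5 + (1−q)·8 = q·8 + (1−q)·1 ⟹ 8 + (-3)q = 1 + 7q ⟹ q = 7/10.

p = 2/5, q = 7/10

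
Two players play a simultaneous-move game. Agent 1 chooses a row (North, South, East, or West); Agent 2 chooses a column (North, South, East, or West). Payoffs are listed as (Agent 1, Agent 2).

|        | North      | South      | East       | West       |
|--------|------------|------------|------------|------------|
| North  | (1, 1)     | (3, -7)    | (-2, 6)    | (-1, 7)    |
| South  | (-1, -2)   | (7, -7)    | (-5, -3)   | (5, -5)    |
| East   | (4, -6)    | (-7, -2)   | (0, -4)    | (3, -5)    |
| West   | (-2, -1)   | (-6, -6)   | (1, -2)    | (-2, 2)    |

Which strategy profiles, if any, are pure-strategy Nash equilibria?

A profile is a Nash equilibrium when each player is best-responding to the other.
Agent 1's best responses — vs North: East (payoff 4); vs South: South (payoff 7); vs East: West (payoff 1); vs West: South (payoff 5).
Agent 2's best responses — vs North: West (payoff 7); vs South: North (payoff -2); vs East: South (payoff -2); vs West: West (payoff 2).
No cell has both players best-responding. For instance, Agent 1's best reply to North is East, but against East Agent 2 prefers South over North.

There is no pure-strategy Nash equilibrium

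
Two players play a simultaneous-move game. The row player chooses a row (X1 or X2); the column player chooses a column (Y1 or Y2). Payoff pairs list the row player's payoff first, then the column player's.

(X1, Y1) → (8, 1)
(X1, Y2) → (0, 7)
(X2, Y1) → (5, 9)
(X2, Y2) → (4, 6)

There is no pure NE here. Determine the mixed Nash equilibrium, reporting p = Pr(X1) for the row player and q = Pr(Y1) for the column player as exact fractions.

p = 1/3, q = 4/7

Each player's mixing probability is pinned down by making the *other* player indifferent.
The column player indifferent between Y1 and Y2: p·1 + (1−p)·9 = p·7 + (1−p)·6 ⟹ 9 + (-8)p = 6 + 1p ⟹ p = 1/3.
The row player indifferent between X1 and X2: q·8 + (1−q)·0 = q·5 + (1−q)·4 ⟹ 0 + 8q = 4 + 1q ⟹ q = 4/7.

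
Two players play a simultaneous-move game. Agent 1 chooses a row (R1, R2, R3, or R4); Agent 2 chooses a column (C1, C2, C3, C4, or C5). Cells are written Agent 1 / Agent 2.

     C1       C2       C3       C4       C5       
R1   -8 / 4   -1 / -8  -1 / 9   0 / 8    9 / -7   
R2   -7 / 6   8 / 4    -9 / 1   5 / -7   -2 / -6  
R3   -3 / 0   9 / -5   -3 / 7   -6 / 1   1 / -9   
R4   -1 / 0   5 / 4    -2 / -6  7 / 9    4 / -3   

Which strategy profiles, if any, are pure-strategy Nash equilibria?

A profile is a Nash equilibrium when each player is best-responding to the other.
Agent 1's best responses — vs C1: R4 (payoff -1); vs C2: R3 (payoff 9); vs C3: R1 (payoff -1); vs C4: R4 (payoff 7); vs C5: R1 (payoff 9).
Agent 2's best responses — vs R1: C3 (payoff 9); vs R2: C1 (payoff 6); vs R3: C3 (payoff 7); vs R4: C4 (payoff 9).
Mutual best responses occur at (R1, C3) and (R4, C4); at each, neither player gains by switching.

(R1, C3) and (R4, C4)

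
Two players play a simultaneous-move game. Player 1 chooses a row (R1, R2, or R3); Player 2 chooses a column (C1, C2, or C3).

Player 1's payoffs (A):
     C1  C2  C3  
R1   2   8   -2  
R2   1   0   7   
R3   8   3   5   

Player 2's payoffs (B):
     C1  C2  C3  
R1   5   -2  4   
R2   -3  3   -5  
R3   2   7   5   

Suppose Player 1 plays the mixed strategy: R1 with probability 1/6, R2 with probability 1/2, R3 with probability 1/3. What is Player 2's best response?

C2

Compute Player 2's expected payoff from each pure strategy against the given mix.
C1: (1/6)·5 + (1/2)·(-3) + (1/3)·2 = 0
C2: (1/6)·(-2) + (1/2)·3 + (1/3)·7 = 7/2
C3: (1/6)·4 + (1/2)·(-5) + (1/3)·5 = -1/6
Highest expected payoff is 7/2, from C2.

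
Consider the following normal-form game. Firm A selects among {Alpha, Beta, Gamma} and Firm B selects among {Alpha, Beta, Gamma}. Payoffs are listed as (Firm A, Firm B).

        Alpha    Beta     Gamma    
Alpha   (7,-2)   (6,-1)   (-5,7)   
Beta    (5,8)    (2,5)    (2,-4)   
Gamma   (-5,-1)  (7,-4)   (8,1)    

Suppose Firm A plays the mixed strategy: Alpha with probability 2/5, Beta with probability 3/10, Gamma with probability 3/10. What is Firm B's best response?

Gamma

Compute Firm B's expected payoff from each pure strategy against the given mix.
Alpha: (2/5)·(-2) + (3/10)·8 + (3/10)·(-1) = 13/10
Beta: (2/5)·(-1) + (3/10)·5 + (3/10)·(-4) = -1/10
Gamma: (2/5)·7 + (3/10)·(-4) + (3/10)·1 = 19/10
Highest expected payoff is 19/10, from Gamma.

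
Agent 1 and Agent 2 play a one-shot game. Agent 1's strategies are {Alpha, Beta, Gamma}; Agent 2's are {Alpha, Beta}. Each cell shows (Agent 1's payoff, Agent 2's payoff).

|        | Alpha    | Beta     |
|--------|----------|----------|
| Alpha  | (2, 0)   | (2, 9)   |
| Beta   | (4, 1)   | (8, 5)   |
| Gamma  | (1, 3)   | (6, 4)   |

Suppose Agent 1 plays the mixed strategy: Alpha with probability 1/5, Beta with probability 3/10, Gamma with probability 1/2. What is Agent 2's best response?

Beta

Agent 2's best reply maximizes expected payoff against the mix.
Alpha: (1/5)·0 + (3/10)·1 + (1/2)·3 = 9/5
Beta: (1/5)·9 + (3/10)·5 + (1/2)·4 = 53/10
Highest expected payoff is 53/10, from Beta.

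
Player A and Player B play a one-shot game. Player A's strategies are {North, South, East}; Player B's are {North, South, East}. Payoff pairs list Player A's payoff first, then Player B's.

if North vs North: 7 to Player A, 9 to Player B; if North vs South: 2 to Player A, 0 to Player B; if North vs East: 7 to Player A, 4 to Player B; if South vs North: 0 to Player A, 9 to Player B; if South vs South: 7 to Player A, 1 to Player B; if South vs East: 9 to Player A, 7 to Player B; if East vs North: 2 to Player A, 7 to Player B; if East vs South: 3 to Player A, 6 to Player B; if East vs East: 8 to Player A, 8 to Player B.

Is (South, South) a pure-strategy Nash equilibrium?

No

Holding Player B at South: Player A gets 7 from South, versus 2 from North, 3 from East. No profitable deviation for Player A.
Holding Player A at South: Player B gets 1 from South but could get 9 by switching to North. Player B has a profitable deviation.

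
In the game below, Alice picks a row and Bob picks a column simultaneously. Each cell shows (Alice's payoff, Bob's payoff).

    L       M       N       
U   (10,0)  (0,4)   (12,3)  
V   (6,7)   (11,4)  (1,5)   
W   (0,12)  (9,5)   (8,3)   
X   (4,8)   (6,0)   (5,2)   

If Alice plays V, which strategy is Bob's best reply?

L

With Alice fixed at V, Bob's payoffs are: L → 7, M → 4, N → 5.
The maximum is 7, achieved by L.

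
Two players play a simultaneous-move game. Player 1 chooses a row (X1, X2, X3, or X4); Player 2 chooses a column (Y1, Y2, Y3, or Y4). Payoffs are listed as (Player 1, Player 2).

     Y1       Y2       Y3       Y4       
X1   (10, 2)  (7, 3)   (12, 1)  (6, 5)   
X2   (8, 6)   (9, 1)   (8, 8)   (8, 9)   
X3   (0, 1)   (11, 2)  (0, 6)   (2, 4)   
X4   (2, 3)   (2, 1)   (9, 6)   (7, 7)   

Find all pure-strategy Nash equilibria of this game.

Find each player's best response to every opponent strategy; NE are the intersections.
Player 1's best responses — vs Y1: X1 (payoff 10); vs Y2: X3 (payoff 11); vs Y3: X1 (payoff 12); vs Y4: X2 (payoff 8).
Player 2's best responses — vs X1: Y4 (payoff 5); vs X2: Y4 (payoff 9); vs X3: Y3 (payoff 6); vs X4: Y4 (payoff 7).
The only mutual best response is (X2, Y4); neither player gains by switching there.

(X2, Y4)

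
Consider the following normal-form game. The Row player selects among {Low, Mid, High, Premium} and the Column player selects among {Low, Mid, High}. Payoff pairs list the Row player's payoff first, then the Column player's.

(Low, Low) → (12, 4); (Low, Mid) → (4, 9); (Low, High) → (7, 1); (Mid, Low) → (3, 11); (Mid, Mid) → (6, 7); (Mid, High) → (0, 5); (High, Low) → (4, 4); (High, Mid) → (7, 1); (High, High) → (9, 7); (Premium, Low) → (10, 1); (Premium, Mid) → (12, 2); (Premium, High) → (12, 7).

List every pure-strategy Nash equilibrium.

Find each player's best response to every opponent strategy; NE are the intersections.
The Row player's best responses — vs Low: Low (payoff 12); vs Mid: Premium (payoff 12); vs High: Premium (payoff 12).
The Column player's best responses — vs Low: Mid (payoff 9); vs Mid: Low (payoff 11); vs High: High (payoff 7); vs Premium: High (payoff 7).
The only mutual best response is (Premium, High); neither player gains by switching there.

(Premium, High)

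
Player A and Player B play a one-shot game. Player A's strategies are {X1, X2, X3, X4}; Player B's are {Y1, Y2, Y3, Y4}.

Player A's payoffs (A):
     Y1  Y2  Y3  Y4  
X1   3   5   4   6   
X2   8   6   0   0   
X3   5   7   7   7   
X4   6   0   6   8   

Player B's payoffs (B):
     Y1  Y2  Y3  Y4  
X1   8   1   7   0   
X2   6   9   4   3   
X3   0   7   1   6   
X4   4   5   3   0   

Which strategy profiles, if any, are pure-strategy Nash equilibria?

A profile is a Nash equilibrium when each player is best-responding to the other.
Player A's best responses — vs Y1: X2 (payoff 8); vs Y2: X3 (payoff 7); vs Y3: X3 (payoff 7); vs Y4: X4 (payoff 8).
Player B's best responses — vs X1: Y1 (payoff 8); vs X2: Y2 (payoff 9); vs X3: Y2 (payoff 7); vs X4: Y2 (payoff 5).
The only mutual best response is (X3, Y2); neither player gains by switching there.

(X3, Y2)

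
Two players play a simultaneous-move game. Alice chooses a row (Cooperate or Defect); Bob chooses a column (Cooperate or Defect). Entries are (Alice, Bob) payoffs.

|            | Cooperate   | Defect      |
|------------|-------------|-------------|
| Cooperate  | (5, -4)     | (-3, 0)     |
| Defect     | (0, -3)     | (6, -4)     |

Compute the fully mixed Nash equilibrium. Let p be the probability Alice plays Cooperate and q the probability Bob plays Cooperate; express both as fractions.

Each player's mixing probability is pinned down by making the *other* player indifferent.
Bob indifferent between Cooperate and Defect: p·(-4) + (1−p)·(-3) = p·0 + (1−p)·(-4) ⟹ (-3) + (-1)p = (-4) + 4p ⟹ p = 1/5.
Alice indifferent between Cooperate and Defect: q·5 + (1−q)·(-3) = q·0 + (1−q)·6 ⟹ (-3) + 8q = 6 + (-6)q ⟹ q = 9/14.

p = 1/5, q = 9/14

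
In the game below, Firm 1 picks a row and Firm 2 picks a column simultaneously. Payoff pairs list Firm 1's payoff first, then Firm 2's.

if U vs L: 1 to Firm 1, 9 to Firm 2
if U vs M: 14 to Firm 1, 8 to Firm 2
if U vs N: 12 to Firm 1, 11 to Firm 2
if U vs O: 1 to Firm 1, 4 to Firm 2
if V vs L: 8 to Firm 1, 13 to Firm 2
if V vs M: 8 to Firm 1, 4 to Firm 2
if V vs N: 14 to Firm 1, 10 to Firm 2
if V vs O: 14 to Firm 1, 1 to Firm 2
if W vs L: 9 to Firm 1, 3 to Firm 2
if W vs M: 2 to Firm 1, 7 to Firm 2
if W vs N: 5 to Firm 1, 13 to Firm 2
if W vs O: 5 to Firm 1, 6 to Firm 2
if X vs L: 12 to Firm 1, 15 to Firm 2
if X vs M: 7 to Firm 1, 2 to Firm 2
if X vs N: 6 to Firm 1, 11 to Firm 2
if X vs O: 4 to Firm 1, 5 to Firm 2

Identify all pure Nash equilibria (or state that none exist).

(X, L)

A profile is a Nash equilibrium when each player is best-responding to the other.
Firm 1's best responses — vs L: X (payoff 12); vs M: U (payoff 14); vs N: V (payoff 14); vs O: V (payoff 14).
Firm 2's best responses — vs U: N (payoff 11); vs V: L (payoff 13); vs W: N (payoff 13); vs X: L (payoff 15).
The only mutual best response is (X, L); neither player gains by switching there.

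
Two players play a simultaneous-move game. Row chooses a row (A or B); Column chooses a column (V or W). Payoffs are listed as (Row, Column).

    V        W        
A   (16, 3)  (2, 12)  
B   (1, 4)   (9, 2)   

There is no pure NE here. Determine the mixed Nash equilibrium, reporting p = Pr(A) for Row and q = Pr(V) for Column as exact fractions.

In a mixed NE each player is indifferent between their pure strategies, so the opponent's mix sets the indifference.
Column indifferent between V and W: p·3 + (1−p)·4 = p·12 + (1−p)·2 ⟹ 4 + (-1)p = 2 + 10p ⟹ p = 2/11.
Row indifferent between A and B: q·16 + (1−q)·2 = q·1 + (1−q)·9 ⟹ 2 + 14q = 9 + (-8)q ⟹ q = 7/22.

p = 2/11, q = 7/22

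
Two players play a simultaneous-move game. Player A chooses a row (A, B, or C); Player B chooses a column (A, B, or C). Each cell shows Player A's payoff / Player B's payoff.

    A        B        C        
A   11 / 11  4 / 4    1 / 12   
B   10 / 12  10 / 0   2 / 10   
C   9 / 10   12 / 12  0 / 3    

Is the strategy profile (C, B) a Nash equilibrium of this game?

Yes

Holding Player B at B: Player A gets 12 from C, versus 4 from A, 10 from B. No profitable deviation for Player A.
Holding Player A at C: Player B gets 12 from B, versus 10 from A, 3 from C. No profitable deviation for Player B either.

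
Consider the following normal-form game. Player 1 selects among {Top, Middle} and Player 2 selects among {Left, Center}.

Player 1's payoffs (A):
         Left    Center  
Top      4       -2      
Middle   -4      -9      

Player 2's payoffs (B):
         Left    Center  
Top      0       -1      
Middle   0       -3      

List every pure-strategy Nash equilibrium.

(Top, Left)

Find each player's best response to every opponent strategy; NE are the intersections.
Player 1's best responses — vs Left: Top (payoff 4); vs Center: Top (payoff -2).
Player 2's best responses — vs Top: Left (payoff 0); vs Middle: Left (payoff 0).
The only mutual best response is (Top, Left); neither player gains by switching there.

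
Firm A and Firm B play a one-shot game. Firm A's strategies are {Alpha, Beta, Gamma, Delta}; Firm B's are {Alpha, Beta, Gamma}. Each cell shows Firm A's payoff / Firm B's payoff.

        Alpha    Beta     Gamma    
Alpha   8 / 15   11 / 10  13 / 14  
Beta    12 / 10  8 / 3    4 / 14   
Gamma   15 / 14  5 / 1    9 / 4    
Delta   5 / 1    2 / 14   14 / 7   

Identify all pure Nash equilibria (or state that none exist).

(Gamma, Alpha)

Check mutual best responses: a cell is a NE iff neither player can gain by unilaterally deviating.
Firm A's best responses — vs Alpha: Gamma (payoff 15); vs Beta: Alpha (payoff 11); vs Gamma: Delta (payoff 14).
Firm B's best responses — vs Alpha: Alpha (payoff 15); vs Beta: Gamma (payoff 14); vs Gamma: Alpha (payoff 14); vs Delta: Beta (payoff 14).
The only mutual best response is (Gamma, Alpha); neither player gains by switching there.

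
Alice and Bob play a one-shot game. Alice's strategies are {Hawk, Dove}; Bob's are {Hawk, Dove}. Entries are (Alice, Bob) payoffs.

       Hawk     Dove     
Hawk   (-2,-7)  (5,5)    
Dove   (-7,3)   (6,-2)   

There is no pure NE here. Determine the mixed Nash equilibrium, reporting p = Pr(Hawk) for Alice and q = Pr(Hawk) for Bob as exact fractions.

In a mixed NE each player is indifferent between their pure strategies, so the opponent's mix sets the indifference.
Bob indifferent between Hawk and Dove: p·(-7) + (1−p)·3 = p·5 + (1−p)·(-2) ⟹ 3 + (-10)p = (-2) + 7p ⟹ p = 5/17.
Alice indifferent between Hawk and Dove: q·(-2) + (1−q)·5 = q·(-7) + (1−q)·6 ⟹ 5 + (-7)q = 6 + (-13)q ⟹ q = 1/6.

p = 5/17, q = 1/6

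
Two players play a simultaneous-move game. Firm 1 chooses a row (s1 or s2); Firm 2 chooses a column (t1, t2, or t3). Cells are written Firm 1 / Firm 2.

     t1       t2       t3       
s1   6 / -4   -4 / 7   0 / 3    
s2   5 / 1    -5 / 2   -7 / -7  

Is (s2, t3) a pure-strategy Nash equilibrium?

No

Holding Firm 2 at t3: Firm 1 gets -7 from s2 but could get 0 by switching to s1. Firm 1 has a profitable deviation.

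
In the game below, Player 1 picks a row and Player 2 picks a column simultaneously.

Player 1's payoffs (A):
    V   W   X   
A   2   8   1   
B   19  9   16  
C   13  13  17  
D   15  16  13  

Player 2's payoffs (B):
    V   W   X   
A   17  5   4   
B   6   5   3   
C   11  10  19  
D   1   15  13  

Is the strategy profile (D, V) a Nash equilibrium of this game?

Holding Player 2 at V: Player 1 gets 15 from D but could get 19 by switching to B. Player 1 has a profitable deviation.

No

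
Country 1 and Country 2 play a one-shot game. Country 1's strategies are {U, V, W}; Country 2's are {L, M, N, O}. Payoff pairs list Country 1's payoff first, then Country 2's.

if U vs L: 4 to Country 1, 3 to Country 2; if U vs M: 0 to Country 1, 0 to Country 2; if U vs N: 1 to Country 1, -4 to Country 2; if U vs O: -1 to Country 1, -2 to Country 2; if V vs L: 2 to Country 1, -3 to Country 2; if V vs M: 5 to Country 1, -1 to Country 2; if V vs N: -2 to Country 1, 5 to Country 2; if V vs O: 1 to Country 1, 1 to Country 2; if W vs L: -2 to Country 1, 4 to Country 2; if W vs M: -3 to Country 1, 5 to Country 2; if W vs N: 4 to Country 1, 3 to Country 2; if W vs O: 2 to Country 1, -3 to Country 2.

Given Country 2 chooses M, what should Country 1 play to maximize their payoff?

V

With Country 2 fixed at M, Country 1's payoffs are: U → 0, V → 5, W → -3.
The maximum is 5, achieved by V.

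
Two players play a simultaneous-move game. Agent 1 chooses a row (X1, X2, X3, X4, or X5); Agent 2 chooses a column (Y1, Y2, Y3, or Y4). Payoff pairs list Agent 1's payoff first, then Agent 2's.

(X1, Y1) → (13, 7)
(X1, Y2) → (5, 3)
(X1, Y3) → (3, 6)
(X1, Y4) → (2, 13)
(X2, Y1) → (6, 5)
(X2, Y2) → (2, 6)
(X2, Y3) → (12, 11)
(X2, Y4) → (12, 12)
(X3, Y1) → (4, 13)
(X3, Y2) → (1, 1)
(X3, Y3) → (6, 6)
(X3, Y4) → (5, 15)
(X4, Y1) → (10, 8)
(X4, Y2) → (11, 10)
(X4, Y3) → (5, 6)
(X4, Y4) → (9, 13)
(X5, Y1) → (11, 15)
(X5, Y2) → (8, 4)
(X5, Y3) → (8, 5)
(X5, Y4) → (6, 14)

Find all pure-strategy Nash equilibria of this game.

Find each player's best response to every opponent strategy; NE are the intersections.
Agent 1's best responses — vs Y1: X1 (payoff 13); vs Y2: X4 (payoff 11); vs Y3: X2 (payoff 12); vs Y4: X2 (payoff 12).
Agent 2's best responses — vs X1: Y4 (payoff 13); vs X2: Y4 (payoff 12); vs X3: Y4 (payoff 15); vs X4: Y4 (payoff 13); vs X5: Y1 (payoff 15).
The only mutual best response is (X2, Y4); neither player gains by switching there.

(X2, Y4)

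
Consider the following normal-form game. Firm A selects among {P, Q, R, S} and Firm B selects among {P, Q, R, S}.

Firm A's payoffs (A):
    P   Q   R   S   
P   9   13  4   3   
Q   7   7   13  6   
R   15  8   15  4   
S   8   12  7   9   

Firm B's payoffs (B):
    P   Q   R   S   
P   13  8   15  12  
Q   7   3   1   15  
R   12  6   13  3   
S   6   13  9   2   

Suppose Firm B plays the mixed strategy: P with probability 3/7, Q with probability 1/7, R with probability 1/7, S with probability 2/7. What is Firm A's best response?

Firm A's best reply maximizes expected payoff against the mix.
P: (3/7)·9 + (1/7)·13 + (1/7)·4 + (2/7)·3 = 50/7
Q: (3/7)·7 + (1/7)·7 + (1/7)·13 + (2/7)·6 = 53/7
R: (3/7)·15 + (1/7)·8 + (1/7)·15 + (2/7)·4 = 76/7
S: (3/7)·8 + (1/7)·12 + (1/7)·7 + (2/7)·9 = 61/7
Highest expected payoff is 76/7, from R.

R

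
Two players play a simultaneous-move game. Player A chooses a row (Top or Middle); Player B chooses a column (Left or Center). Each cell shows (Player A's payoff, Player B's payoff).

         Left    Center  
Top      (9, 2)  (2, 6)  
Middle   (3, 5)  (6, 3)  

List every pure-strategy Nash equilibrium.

Check mutual best responses: a cell is a NE iff neither player can gain by unilaterally deviating.
Player A's best responses — vs Left: Top (payoff 9); vs Center: Middle (payoff 6).
Player B's best responses — vs Top: Center (payoff 6); vs Middle: Left (payoff 5).
No cell has both players best-responding. For instance, Player A's best reply to Center is Middle, but against Middle Player B prefers Left over Center.

None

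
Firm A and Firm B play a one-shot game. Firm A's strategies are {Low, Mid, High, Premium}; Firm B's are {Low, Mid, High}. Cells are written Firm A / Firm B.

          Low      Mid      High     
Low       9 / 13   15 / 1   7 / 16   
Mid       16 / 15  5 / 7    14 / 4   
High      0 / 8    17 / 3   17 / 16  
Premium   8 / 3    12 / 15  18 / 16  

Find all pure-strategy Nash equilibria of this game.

Check mutual best responses: a cell is a NE iff neither player can gain by unilaterally deviating.
Firm A's best responses — vs Low: Mid (payoff 16); vs Mid: High (payoff 17); vs High: Premium (payoff 18).
Firm B's best responses — vs Low: High (payoff 16); vs Mid: Low (payoff 15); vs High: High (payoff 16); vs Premium: High (payoff 16).
Mutual best responses occur at (Mid, Low) and (Premium, High); at each, neither player gains by switching.

(Mid, Low) and (Premium, High)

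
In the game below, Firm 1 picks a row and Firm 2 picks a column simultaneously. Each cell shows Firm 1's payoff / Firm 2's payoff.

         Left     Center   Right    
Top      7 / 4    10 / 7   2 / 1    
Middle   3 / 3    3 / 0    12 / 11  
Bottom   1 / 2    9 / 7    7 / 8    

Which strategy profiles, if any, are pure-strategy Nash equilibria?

A profile is a Nash equilibrium when each player is best-responding to the other.
Firm 1's best responses — vs Left: Top (payoff 7); vs Center: Top (payoff 10); vs Right: Middle (payoff 12).
Firm 2's best responses — vs Top: Center (payoff 7); vs Middle: Right (payoff 11); vs Bottom: Right (payoff 8).
Mutual best responses occur at (Top, Center) and (Middle, Right); at each, neither player gains by switching.

(Top, Center) and (Middle, Right)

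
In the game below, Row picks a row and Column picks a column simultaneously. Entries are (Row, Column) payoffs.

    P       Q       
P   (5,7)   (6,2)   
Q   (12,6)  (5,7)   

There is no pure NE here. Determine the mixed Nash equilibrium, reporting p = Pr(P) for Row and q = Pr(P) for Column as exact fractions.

Each player's mixing probability is pinned down by making the *other* player indifferent.
Column indifferent between P and Q: p·7 + (1−p)·6 = p·2 + (1−p)·7 ⟹ 6 + 1p = 7 + (-5)p ⟹ p = 1/6.
Row indifferent between P and Q: q·5 + (1−q)·6 = q·12 + (1−q)·5 ⟹ 6 + (-1)q = 5 + 7q ⟹ q = 1/8.

p = 1/6, q = 1/8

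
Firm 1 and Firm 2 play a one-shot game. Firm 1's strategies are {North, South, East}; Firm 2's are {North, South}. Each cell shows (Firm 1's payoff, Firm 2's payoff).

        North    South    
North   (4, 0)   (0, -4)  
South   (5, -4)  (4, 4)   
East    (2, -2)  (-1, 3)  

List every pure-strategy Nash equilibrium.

Find each player's best response to every opponent strategy; NE are the intersections.
Firm 1's best responses — vs North: South (payoff 5); vs South: South (payoff 4).
Firm 2's best responses — vs North: North (payoff 0); vs South: South (payoff 4); vs East: South (payoff 3).
The only mutual best response is (South, South); neither player gains by switching there.

(South, South)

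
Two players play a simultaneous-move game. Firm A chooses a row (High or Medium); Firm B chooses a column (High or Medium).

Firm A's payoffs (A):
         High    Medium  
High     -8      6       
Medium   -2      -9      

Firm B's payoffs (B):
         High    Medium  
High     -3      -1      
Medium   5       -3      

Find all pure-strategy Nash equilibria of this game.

(High, Medium) and (Medium, High)

Check mutual best responses: a cell is a NE iff neither player can gain by unilaterally deviating.
Firm A's best responses — vs High: Medium (payoff -2); vs Medium: High (payoff 6).
Firm B's best responses — vs High: Medium (payoff -1); vs Medium: High (payoff 5).
Mutual best responses occur at (High, Medium) and (Medium, High); at each, neither player gains by switching.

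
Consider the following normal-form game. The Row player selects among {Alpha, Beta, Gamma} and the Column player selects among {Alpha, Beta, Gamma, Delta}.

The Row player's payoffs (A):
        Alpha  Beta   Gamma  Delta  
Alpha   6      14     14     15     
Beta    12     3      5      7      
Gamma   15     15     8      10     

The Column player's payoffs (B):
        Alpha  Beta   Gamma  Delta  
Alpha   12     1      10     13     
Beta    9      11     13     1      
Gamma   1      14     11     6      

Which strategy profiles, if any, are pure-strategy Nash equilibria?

A profile is a Nash equilibrium when each player is best-responding to the other.
The Row player's best responses — vs Alpha: Gamma (payoff 15); vs Beta: Gamma (payoff 15); vs Gamma: Alpha (payoff 14); vs Delta: Alpha (payoff 15).
The Column player's best responses — vs Alpha: Delta (payoff 13); vs Beta: Gamma (payoff 13); vs Gamma: Beta (payoff 14).
Mutual best responses occur at (Alpha, Delta) and (Gamma, Beta); at each, neither player gains by switching.

(Alpha, Delta) and (Gamma, Beta)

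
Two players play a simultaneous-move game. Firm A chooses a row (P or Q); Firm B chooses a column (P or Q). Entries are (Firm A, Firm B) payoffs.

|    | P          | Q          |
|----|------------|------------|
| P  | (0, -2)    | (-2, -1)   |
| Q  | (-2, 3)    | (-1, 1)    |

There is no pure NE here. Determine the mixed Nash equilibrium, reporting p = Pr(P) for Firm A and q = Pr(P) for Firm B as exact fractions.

p = 2/3, q = 1/3

Each player's mixing probability is pinned down by making the *other* player indifferent.
Firm B indifferent between P and Q: p·(-2) + (1−p)·3 = p·(-1) + (1−p)·1 ⟹ 3 + (-5)p = 1 + (-2)p ⟹ p = 2/3.
Firm A indifferent between P and Q: q·0 + (1−q)·(-2) = q·(-2) + (1−q)·(-1) ⟹ (-2) + 2q = (-1) + (-1)q ⟹ q = 1/3.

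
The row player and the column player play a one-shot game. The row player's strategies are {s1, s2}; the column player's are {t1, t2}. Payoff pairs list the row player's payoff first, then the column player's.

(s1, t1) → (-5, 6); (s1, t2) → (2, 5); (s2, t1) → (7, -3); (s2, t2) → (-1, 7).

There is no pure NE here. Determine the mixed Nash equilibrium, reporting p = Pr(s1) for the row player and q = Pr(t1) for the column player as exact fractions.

Each player's mixing probability is pinned down by making the *other* player indifferent.
The column player indifferent between t1 and t2: p·6 + (1−p)·(-3) = p·5 + (1−p)·7 ⟹ (-3) + 9p = 7 + (-2)p ⟹ p = 10/11.
The row player indifferent between s1 and s2: q·(-5) + (1−q)·2 = q·7 + (1−q)·(-1) ⟹ 2 + (-7)q = (-1) + 8q ⟹ q = 1/5.

p = 10/11, q = 1/5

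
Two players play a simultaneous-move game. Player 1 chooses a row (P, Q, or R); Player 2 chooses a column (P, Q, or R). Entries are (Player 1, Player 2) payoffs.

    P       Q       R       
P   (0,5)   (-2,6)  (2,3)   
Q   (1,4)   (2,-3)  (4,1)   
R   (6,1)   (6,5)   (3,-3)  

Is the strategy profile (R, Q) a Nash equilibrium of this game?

Holding Player 2 at Q: Player 1 gets 6 from R, versus -2 from P, 2 from Q. No profitable deviation for Player 1.
Holding Player 1 at R: Player 2 gets 5 from Q, versus 1 from P, -3 from R. No profitable deviation for Player 2 either.

Yes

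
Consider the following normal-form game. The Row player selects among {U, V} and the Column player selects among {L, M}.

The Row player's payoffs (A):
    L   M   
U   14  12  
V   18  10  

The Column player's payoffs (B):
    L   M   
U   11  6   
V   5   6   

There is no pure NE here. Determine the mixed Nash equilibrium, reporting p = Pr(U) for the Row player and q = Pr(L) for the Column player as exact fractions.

p = 1/6, q = 1/3

Each player's mixing probability is pinned down by making the *other* player indifferent.
The Column player indifferent between L and M: p·11 + (1−p)·5 = p·6 + (1−p)·6 ⟹ 5 + 6p = 6 + 0p ⟹ p = 1/6.
The Row player indifferent between U and V: q·14 + (1−q)·12 = q·18 + (1−q)·10 ⟹ 12 + 2q = 10 + 8q ⟹ q = 1/3.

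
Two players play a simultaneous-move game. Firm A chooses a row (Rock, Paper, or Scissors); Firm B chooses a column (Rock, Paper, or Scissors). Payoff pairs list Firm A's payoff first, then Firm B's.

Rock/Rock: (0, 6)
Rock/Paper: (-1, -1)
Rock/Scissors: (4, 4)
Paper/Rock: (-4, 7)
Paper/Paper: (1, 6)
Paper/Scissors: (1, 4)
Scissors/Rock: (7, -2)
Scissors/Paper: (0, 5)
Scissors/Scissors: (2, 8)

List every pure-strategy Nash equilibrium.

A profile is a Nash equilibrium when each player is best-responding to the other.
Firm A's best responses — vs Rock: Scissors (payoff 7); vs Paper: Paper (payoff 1); vs Scissors: Rock (payoff 4).
Firm B's best responses — vs Rock: Rock (payoff 6); vs Paper: Rock (payoff 7); vs Scissors: Scissors (payoff 8).
No cell has both players best-responding. For instance, Firm A's best reply to Paper is Paper, but against Paper Firm B prefers Rock over Paper.

None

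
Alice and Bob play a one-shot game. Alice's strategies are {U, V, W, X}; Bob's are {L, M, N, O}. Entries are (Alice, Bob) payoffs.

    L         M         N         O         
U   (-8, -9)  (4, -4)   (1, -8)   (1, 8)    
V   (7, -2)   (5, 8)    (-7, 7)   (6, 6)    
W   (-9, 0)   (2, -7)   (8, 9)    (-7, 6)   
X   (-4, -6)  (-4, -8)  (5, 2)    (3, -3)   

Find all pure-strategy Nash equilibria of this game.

(V, M) and (W, N)

Check mutual best responses: a cell is a NE iff neither player can gain by unilaterally deviating.
Alice's best responses — vs L: V (payoff 7); vs M: V (payoff 5); vs N: W (payoff 8); vs O: V (payoff 6).
Bob's best responses — vs U: O (payoff 8); vs V: M (payoff 8); vs W: N (payoff 9); vs X: N (payoff 2).
Mutual best responses occur at (V, M) and (W, N); at each, neither player gains by switching.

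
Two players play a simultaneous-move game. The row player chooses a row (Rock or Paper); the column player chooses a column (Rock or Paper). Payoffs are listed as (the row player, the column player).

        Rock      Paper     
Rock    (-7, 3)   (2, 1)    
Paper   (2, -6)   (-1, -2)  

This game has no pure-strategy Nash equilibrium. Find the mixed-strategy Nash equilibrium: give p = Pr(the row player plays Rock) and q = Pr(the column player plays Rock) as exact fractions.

Each player's mixing probability is pinned down by making the *other* player indifferent.
The column player indifferent between Rock and Paper: p·3 + (1−p)·(-6) = p·1 + (1−p)·(-2) ⟹ (-6) + 9p = (-2) + 3p ⟹ p = 2/3.
The row player indifferent between Rock and Paper: q·(-7) + (1−q)·2 = q·2 + (1−q)·(-1) ⟹ 2 + (-9)q = (-1) + 3q ⟹ q = 1/4.

p = 2/3, q = 1/4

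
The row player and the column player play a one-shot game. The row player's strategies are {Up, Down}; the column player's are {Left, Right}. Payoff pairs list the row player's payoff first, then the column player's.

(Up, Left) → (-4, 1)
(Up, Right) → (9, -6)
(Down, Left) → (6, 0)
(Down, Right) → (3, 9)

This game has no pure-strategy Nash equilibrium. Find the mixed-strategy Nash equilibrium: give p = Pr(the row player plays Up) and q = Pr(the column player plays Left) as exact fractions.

p = 9/16, q = 3/8

In a mixed NE each player is indifferent between their pure strategies, so the opponent's mix sets the indifference.
The column player indifferent between Left and Right: p·1 + (1−p)·0 = p·(-6) + (1−p)·9 ⟹ 0 + 1p = 9 + (-15)p ⟹ p = 9/16.
The row player indifferent between Up and Down: q·(-4) + (1−q)·9 = q·6 + (1−q)·3 ⟹ 9 + (-13)q = 3 + 3q ⟹ q = 3/8.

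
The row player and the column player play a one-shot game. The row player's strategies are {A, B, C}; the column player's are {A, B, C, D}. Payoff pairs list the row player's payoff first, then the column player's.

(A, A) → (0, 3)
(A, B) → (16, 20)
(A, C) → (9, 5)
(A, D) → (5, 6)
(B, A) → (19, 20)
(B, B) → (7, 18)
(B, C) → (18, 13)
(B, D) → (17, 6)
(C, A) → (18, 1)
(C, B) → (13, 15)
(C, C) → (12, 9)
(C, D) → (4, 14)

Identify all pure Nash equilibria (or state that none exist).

Find each player's best response to every opponent strategy; NE are the intersections.
The row player's best responses — vs A: B (payoff 19); vs B: A (payoff 16); vs C: B (payoff 18); vs D: B (payoff 17).
The column player's best responses — vs A: B (payoff 20); vs B: A (payoff 20); vs C: B (payoff 15).
Mutual best responses occur at (A, B) and (B, A); at each, neither player gains by switching.

(A, B) and (B, A)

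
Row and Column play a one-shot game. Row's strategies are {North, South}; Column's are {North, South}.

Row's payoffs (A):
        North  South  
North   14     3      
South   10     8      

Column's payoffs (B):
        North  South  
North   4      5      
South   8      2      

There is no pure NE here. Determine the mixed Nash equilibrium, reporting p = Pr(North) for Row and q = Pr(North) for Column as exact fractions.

Each player's mixing probability is pinned down by making the *other* player indifferent.
Column indifferent between North and South: p·4 + (1−p)·8 = p·5 + (1−p)·2 ⟹ 8 + (-4)p = 2 + 3p ⟹ p = 6/7.
Row indifferent between North and South: q·14 + (1−q)·3 = q·10 + (1−q)·8 ⟹ 3 + 11q = 8 + 2q ⟹ q = 5/9.

p = 6/7, q = 5/9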